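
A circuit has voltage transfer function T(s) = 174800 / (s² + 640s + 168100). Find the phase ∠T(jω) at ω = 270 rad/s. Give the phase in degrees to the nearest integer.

-61 deg

∠[(j270)² + 640(j270) + 168100] = ∠[95200 + j1.728e+05] = 61.15°
∠T(j270) = −61.15° = -61.15°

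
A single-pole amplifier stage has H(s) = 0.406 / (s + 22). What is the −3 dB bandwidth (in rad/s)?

For a single-pole low-pass, the −3 dB point is at the pole: ω = 22 rad/s.

22 rad/s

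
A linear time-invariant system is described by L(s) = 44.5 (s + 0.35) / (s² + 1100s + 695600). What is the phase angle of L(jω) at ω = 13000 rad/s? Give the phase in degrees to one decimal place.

-85.1 deg

∠(j13000 + 0.35) = arctan(13000/0.35) = 90.00°
∠[(j13000)² + 1100(j13000) + 695600] = ∠[-1.683e+08 + j1.43e+07] = 175.14°
∠L(j13000) = 90.00° − 175.14° = -85.15°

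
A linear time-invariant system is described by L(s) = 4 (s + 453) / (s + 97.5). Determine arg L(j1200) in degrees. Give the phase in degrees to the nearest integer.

∠(j1200 + 453) = arctan(1200/453) = 69.32°
∠(j1200 + 97.5) = arctan(1200/97.5) = 85.35°
∠L(j1200) = 69.32° − 85.35° = -16.04°

-16°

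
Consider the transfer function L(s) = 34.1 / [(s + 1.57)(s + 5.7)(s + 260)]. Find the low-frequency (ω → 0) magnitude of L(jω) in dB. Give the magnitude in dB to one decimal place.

-36.7 dB

L(0) = 34.1 / (1.57 × 5.7 × 260) = 0.014656
20 log₁₀(0.014656) = -36.68 dB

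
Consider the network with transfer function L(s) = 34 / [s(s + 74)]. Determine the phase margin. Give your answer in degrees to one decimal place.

Gain crossover: |L(jω)| = 1 at ω ≈ 0.459 rad/sec.
∠L(j0.459) = −90° − arctan(0.459/74) ≈ -90.36°
PM = 180° + (-90.36°) = 89.64°

89.6°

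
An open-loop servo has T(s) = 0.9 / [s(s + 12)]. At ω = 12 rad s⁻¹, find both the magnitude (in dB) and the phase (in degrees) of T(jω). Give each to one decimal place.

|j12 + 12| = √(12² + 12²) = 16.97
|j12| = 12
|T(j12)| = 0.9 / (16.97 × 12) = 0.0044194
20 log₁₀(0.0044194) = -47.09 dB
∠(j12 + 12) = arctan(12/12) = 45.00°
∠(j12) = 90.00°
∠T(j12) = − (45.00° + 90.00°) = -135.00°

|T| = -47.1 dB, ∠T = -135.0°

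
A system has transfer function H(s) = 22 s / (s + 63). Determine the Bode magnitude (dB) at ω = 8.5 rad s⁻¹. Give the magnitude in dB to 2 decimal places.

9.37 dB

|j8.5| = 8.5
|j8.5 + 63| = √(8.5² + 63²) = 63.57
|H(j8.5)| = 22 × 8.5 / 63.57 = 2.9416
20 log₁₀(2.9416) = 9.372 dB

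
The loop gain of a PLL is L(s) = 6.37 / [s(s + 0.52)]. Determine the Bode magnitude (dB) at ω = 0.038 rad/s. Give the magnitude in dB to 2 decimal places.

|j0.038 + 0.52| = √(0.038² + 0.52²) = 0.5214
|j0.038| = 0.038
|L(j0.038)| = 6.37 / (0.5214 × 0.038) = 321.51
20 log₁₀(321.51) = 50.144 dB

50.14 dB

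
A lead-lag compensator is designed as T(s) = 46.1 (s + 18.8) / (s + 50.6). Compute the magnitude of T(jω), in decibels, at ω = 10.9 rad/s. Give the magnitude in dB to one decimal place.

25.7 dB

|j10.9 + 18.8| = √(10.9² + 18.8²) = 21.73
|j10.9 + 50.6| = √(10.9² + 50.6²) = 51.76
|T(j10.9)| = 46.1 × 21.73 / 51.76 = 19.355
20 log₁₀(19.355) = 25.74 dB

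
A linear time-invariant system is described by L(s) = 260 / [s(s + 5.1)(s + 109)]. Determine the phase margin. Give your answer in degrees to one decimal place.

84.5 deg

Gain crossover: |L(jω)| = 1 at ω ≈ 0.466 rad/s.
∠L(j0.466) = −90° − arctan(0.466/5.1) − arctan(0.466/109) ≈ -95.46°
PM = 180° + (-95.46°) = 84.54°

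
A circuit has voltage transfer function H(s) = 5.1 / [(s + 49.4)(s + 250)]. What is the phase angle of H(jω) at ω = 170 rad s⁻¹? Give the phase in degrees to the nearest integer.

∠(j170 + 49.4) = arctan(170/49.4) = 73.80°
∠(j170 + 250) = arctan(170/250) = 34.22°
∠H(j170) = − (73.80° + 34.22°) = -108.01°

-108°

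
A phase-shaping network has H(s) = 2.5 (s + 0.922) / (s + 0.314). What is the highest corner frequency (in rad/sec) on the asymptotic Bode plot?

Break frequencies occur at each pole and zero magnitude: 0.314 rad/sec, 0.922 rad/sec.
The highest is 0.922 rad/sec.

0.922 rad/sec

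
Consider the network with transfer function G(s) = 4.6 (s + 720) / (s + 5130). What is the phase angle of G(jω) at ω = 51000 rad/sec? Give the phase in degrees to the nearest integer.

∠(j51000 + 720) = arctan(51000/720) = 89.19°
∠(j51000 + 5130) = arctan(51000/5130) = 84.26°
∠G(j51000) = 89.19° − 84.26° = 4.94°

5°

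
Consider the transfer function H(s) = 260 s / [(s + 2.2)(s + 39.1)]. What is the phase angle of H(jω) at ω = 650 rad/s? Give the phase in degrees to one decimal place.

-86.4°

∠(j650) = 90.00°
∠(j650 + 2.2) = arctan(650/2.2) = 89.81°
∠(j650 + 39.1) = arctan(650/39.1) = 86.56°
∠H(j650) = 90.00° − (89.81° + 86.56°) = -86.36°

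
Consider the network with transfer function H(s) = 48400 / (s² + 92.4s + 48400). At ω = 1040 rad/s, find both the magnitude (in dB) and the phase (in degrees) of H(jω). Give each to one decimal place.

|(j1040)² + 92.4(j1040) + 48400| = |-1.0332e+06 + j96096| = 1.038e+06
|H(j1040)| = 48400 / 1.038e+06 = 0.046643
20 log₁₀(0.046643) = -26.62 dB
∠[(j1040)² + 92.4(j1040) + 48400] = ∠[-1.0332e+06 + j96096] = 174.69°
∠H(j1040) = −174.69° = -174.69°

|H| = -26.6 dB, ∠H = -174.7°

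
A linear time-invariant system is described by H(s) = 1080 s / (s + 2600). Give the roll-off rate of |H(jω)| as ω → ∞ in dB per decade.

0 dB/decade

With 1 zero and 1 pole, the high-frequency asymptotic slope is 20 × (1 − 1) = 0 dB/decade.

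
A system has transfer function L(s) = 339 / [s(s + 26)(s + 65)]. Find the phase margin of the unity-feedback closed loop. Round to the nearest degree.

89 deg

Gain crossover: |L(jω)| = 1 at ω ≈ 0.201 rad s⁻¹.
∠L(j0.201) = −90° − arctan(0.201/26) − arctan(0.201/65) ≈ -90.62°
PM = 180° + (-90.62°) = 89.38°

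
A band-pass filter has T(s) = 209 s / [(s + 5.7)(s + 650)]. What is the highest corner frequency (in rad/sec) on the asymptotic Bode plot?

650 rad/sec

Break frequencies occur at each pole and zero magnitude: 5.7 rad/sec, 650 rad/sec.
The highest is 650 rad/sec.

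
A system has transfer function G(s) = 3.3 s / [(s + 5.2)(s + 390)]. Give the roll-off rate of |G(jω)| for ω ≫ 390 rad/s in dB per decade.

-20 dB/decade

With 1 zero and 2 poles, the high-frequency asymptotic slope is 20 × (1 − 2) = -20 dB/decade.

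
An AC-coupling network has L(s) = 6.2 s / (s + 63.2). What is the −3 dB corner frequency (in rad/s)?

63.2 rad/s

For a single-pole high-pass, the −3 dB point is at the pole: ω = 63.2 rad/s.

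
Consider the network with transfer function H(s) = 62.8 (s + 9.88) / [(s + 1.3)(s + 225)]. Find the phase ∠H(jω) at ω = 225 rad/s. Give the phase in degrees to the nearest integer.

∠(j225 + 9.88) = arctan(225/9.88) = 87.49°
∠(j225 + 1.3) = arctan(225/1.3) = 89.67°
∠(j225 + 225) = arctan(225/225) = 45.00°
∠H(j225) = 87.49° − (89.67° + 45.00°) = -47.18°

-47°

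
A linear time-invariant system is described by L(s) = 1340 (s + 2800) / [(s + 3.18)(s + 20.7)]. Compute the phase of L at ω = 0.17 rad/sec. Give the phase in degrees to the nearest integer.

-4 deg

∠(j0.17 + 2800) = arctan(0.17/2800) = 0.00°
∠(j0.17 + 3.18) = arctan(0.17/3.18) = 3.06°
∠(j0.17 + 20.7) = arctan(0.17/20.7) = 0.47°
∠L(j0.17) = 0.00° − (3.06° + 0.47°) = -3.53°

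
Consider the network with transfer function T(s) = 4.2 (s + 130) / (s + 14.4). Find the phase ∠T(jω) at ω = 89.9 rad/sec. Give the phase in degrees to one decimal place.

-46.2°

∠(j89.9 + 130) = arctan(89.9/130) = 34.67°
∠(j89.9 + 14.4) = arctan(89.9/14.4) = 80.90°
∠T(j89.9) = 34.67° − 80.90° = -46.23°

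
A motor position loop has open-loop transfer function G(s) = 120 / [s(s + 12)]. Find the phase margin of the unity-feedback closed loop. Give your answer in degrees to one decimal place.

55.5°

Gain crossover: |G(jω)| = 1 at ω ≈ 8.24 rad s⁻¹.
∠G(j8.24) = −90° − arctan(8.24/12) ≈ -124.48°
PM = 180° + (-124.48°) = 55.52°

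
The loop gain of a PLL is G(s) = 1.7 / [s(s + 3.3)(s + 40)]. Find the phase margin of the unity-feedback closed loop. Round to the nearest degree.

Gain crossover: |G(jω)| = 1 at ω ≈ 0.0129 rad/s.
∠G(j0.0129) = −90° − arctan(0.0129/3.3) − arctan(0.0129/40) ≈ -90.24°
PM = 180° + (-90.24°) = 89.76°

90°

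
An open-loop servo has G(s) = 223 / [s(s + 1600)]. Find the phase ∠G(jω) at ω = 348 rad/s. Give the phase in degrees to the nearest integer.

-102°

∠(j348 + 1600) = arctan(348/1600) = 12.27°
∠(j348) = 90.00°
∠G(j348) = − (12.27° + 90.00°) = -102.27°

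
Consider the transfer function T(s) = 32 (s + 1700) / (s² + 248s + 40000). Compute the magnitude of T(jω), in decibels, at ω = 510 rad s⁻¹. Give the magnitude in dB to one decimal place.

-13.0 dB

|j510 + 1700| = √(510² + 1700²) = 1775
|(j510)² + 248(j510) + 40000| = |-2.201e+05 + j1.2648e+05| = 2.539e+05
|T(j510)| = 32 × 1775 / 2.539e+05 = 0.22373
20 log₁₀(0.22373) = -13.01 dB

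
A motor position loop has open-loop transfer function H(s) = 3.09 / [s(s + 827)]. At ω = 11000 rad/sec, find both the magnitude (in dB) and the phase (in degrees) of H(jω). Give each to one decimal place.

|H| = -151.9 dB, ∠H = -175.7°

|j11000 + 827| = √(11000² + 827²) = 1.103e+04
|j11000| = 1.1e+04
|H(j11000)| = 3.09 / (1.103e+04 × 1.1e+04) = 2.5465e-08
20 log₁₀(2.5465e-08) = -151.88 dB
∠(j11000 + 827) = arctan(11000/827) = 85.70°
∠(j11000) = 90.00°
∠H(j11000) = − (85.70° + 90.00°) = -175.70°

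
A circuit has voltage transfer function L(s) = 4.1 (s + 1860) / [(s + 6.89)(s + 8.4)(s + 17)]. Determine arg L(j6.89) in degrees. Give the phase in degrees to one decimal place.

∠(j6.89 + 1860) = arctan(6.89/1860) = 0.21°
∠(j6.89 + 6.89) = arctan(6.89/6.89) = 45.00°
∠(j6.89 + 8.4) = arctan(6.89/8.4) = 39.36°
∠(j6.89 + 17) = arctan(6.89/17) = 22.06°
∠L(j6.89) = 0.21° − (45.00° + 39.36° + 22.06°) = -106.21°

-106.2°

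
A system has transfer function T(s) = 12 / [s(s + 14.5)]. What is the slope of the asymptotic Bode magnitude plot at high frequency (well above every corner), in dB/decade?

-40 dB/decade

With 0 zeros and 2 poles, the high-frequency asymptotic slope is 20 × (0 − 2) = -40 dB/decade.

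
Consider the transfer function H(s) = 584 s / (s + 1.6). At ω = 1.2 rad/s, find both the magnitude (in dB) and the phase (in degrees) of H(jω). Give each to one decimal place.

|j1.2| = 1.2
|j1.2 + 1.6| = √(1.2² + 1.6²) = 2
|H(j1.2)| = 584 × 1.2 / 2 = 350.4
20 log₁₀(350.4) = 50.89 dB
∠(j1.2) = 90.00°
∠(j1.2 + 1.6) = arctan(1.2/1.6) = 36.87°
∠H(j1.2) = 90.00° − 36.87° = 53.13°

|H| = 50.9 dB, ∠H = 53.1°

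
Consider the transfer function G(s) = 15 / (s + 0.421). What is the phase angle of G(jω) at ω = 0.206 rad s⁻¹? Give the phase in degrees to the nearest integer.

∠(j0.206 + 0.421) = arctan(0.206/0.421) = 26.07°
∠G(j0.206) = −26.07° = -26.07°

-26°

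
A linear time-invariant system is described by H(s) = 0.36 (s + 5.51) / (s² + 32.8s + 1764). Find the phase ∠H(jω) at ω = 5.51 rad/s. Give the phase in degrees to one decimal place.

39.0°

∠(j5.51 + 5.51) = arctan(5.51/5.51) = 45.00°
∠[(j5.51)² + 32.8(j5.51) + 1764] = ∠[1733.6 + j180.73] = 5.95°
∠H(j5.51) = 45.00° − 5.95° = 39.05°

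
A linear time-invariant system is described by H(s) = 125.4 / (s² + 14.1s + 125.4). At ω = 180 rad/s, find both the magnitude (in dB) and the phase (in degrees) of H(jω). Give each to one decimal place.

|(j180)² + 14.1(j180) + 125.4| = |-32275 + j2538| = 3.237e+04
|H(j180)| = 125.4 / 3.237e+04 = 0.0038735
20 log₁₀(0.0038735) = -48.24 dB
∠[(j180)² + 14.1(j180) + 125.4] = ∠[-32275 + j2538] = 175.50°
∠H(j180) = −175.50° = -175.50°

|H| = -48.2 dB, ∠H = -175.5°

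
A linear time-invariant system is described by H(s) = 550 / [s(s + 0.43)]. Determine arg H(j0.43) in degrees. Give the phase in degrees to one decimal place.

∠(j0.43 + 0.43) = arctan(0.43/0.43) = 45.00°
∠(j0.43) = 90.00°
∠H(j0.43) = − (45.00° + 90.00°) = -135.00°

-135.0°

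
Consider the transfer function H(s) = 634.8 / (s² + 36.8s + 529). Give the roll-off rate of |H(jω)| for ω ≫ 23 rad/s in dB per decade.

With 0 zeros and 2 poles, the high-frequency asymptotic slope is 20 × (0 − 2) = -40 dB/decade.

-40 dB/decade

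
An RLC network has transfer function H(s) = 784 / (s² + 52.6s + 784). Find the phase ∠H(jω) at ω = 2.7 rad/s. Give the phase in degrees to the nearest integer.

-10°

∠[(j2.7)² + 52.6(j2.7) + 784] = ∠[776.71 + j142.02] = 10.36°
∠H(j2.7) = −10.36° = -10.36°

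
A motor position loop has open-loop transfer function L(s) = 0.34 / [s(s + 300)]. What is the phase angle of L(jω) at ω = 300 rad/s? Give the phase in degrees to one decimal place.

∠(j300 + 300) = arctan(300/300) = 45.00°
∠(j300) = 90.00°
∠L(j300) = − (45.00° + 90.00°) = -135.00°

-135.0°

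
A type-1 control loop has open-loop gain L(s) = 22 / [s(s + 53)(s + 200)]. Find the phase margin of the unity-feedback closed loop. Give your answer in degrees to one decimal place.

90.0 deg

Gain crossover: |L(jω)| = 1 at ω ≈ 0.00208 rad s⁻¹.
∠L(j0.00208) = −90° − arctan(0.00208/53) − arctan(0.00208/200) ≈ -90.00°
PM = 180° + (-90.00°) = 90.00°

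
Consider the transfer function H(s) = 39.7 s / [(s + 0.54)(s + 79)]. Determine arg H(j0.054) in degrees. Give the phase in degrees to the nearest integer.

84°

∠(j0.054) = 90.00°
∠(j0.054 + 0.54) = arctan(0.054/0.54) = 5.71°
∠(j0.054 + 79) = arctan(0.054/79) = 0.04°
∠H(j0.054) = 90.00° − (5.71° + 0.04°) = 84.25°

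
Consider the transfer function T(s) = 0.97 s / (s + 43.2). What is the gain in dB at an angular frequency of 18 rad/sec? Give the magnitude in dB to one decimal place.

-8.6 dB

|j18| = 18
|j18 + 43.2| = √(18² + 43.2²) = 46.8
|T(j18)| = 0.97 × 18 / 46.8 = 0.37308
20 log₁₀(0.37308) = -8.56 dB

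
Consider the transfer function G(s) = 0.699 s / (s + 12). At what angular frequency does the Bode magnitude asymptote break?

12 rad s⁻¹

The single real pole at s = −12 gives a corner at ω = 12 rad s⁻¹.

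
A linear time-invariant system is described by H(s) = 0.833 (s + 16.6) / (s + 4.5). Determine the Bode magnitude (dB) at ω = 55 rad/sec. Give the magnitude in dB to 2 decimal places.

|j55 + 16.6| = √(55² + 16.6²) = 57.45
|j55 + 4.5| = √(55² + 4.5²) = 55.18
|H(j55)| = 0.833 × 57.45 / 55.18 = 0.86722
20 log₁₀(0.86722) = -1.237 dB

-1.24 dB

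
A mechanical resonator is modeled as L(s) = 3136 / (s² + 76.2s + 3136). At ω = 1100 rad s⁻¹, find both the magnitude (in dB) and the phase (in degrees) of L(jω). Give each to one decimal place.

|(j1100)² + 76.2(j1100) + 3136| = |-1.2069e+06 + j83820| = 1.21e+06
|L(j1100)| = 3136 / 1.21e+06 = 0.0025922
20 log₁₀(0.0025922) = -51.73 dB
∠[(j1100)² + 76.2(j1100) + 3136] = ∠[-1.2069e+06 + j83820] = 176.03°
∠L(j1100) = −176.03° = -176.03°

|L| = -51.7 dB, ∠L = -176.0°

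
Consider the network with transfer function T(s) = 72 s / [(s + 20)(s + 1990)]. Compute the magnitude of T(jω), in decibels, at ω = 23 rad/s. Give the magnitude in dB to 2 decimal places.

|j23| = 23
|j23 + 20| = √(23² + 20²) = 30.48
|j23 + 1990| = √(23² + 1990²) = 1990
|T(j23)| = 72 × 23 / (30.48 × 1990) = 0.0273
20 log₁₀(0.0273) = -31.277 dB

-31.28 dB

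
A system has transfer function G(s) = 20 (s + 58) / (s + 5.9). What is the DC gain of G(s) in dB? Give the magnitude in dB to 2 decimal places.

45.87 dB

G(0) = 20 × 58 / 5.9 = 196.61
20 log₁₀(196.61) = 45.872 dB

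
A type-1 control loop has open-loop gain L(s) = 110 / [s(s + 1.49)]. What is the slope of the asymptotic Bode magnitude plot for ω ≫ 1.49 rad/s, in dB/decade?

With 0 zeros and 2 poles, the high-frequency asymptotic slope is 20 × (0 − 2) = -40 dB/decade.

-40 dB/decade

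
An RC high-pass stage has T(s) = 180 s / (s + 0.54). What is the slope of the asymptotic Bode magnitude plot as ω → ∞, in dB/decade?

With 1 zero and 1 pole, the high-frequency asymptotic slope is 20 × (1 − 1) = 0 dB/decade.

0 dB/decade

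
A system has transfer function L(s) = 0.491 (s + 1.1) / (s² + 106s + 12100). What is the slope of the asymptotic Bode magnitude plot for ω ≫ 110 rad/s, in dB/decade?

-20 dB/decade

With 1 zero and 2 poles, the high-frequency asymptotic slope is 20 × (1 − 2) = -20 dB/decade.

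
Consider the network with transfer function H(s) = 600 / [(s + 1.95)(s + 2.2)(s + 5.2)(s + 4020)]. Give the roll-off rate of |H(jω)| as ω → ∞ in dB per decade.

-80 dB/decade

With 0 zeros and 4 poles, the high-frequency asymptotic slope is 20 × (0 − 4) = -80 dB/decade.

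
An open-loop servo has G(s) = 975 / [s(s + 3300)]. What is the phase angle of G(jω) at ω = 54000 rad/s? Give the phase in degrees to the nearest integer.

-177°

∠(j54000 + 3300) = arctan(54000/3300) = 86.50°
∠(j54000) = 90.00°
∠G(j54000) = − (86.50° + 90.00°) = -176.50°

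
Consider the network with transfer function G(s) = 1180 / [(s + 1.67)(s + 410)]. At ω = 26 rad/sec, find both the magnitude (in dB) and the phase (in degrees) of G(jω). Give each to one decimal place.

|j26 + 1.67| = √(26² + 1.67²) = 26.05
|j26 + 410| = √(26² + 410²) = 410.8
|G(j26)| = 1180 / (26.05 × 410.8) = 0.11025
20 log₁₀(0.11025) = -19.15 dB
∠(j26 + 1.67) = arctan(26/1.67) = 86.32°
∠(j26 + 410) = arctan(26/410) = 3.63°
∠G(j26) = − (86.32° + 3.63°) = -89.95°

|G| = -19.2 dB, ∠G = -90.0 deg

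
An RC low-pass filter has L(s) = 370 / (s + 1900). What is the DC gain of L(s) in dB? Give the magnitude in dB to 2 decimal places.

-14.21 dB

L(0) = 370 / 1900 = 0.19474
20 log₁₀(0.19474) = -14.211 dB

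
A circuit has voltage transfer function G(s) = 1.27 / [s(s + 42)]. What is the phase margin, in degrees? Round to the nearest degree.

90°

Gain crossover: |G(jω)| = 1 at ω ≈ 0.0302 rad s⁻¹.
∠G(j0.0302) = −90° − arctan(0.0302/42) ≈ -90.04°
PM = 180° + (-90.04°) = 89.96°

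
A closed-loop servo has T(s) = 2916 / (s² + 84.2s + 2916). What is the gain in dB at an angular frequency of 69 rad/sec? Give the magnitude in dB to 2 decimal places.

-6.40 dB

|(j69)² + 84.2(j69) + 2916| = |-1845 + j5809.8| = 6096
|T(j69)| = 2916 / 6096 = 0.47837
20 log₁₀(0.47837) = -6.405 dB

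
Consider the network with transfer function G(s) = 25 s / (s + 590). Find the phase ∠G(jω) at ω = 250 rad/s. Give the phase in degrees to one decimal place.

∠(j250) = 90.00°
∠(j250 + 590) = arctan(250/590) = 22.96°
∠G(j250) = 90.00° − 22.96° = 67.04°

67.0°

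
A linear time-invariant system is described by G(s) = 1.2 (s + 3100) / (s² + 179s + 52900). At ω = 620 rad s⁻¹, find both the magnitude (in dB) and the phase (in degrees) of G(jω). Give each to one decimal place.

|j620 + 3100| = √(620² + 3100²) = 3161
|(j620)² + 179(j620) + 52900| = |-3.315e+05 + j1.1098e+05| = 3.496e+05
|G(j620)| = 1.2 × 3161 / 3.496e+05 = 0.010852
20 log₁₀(0.010852) = -39.29 dB
∠(j620 + 3100) = arctan(620/3100) = 11.31°
∠[(j620)² + 179(j620) + 52900] = ∠[-3.315e+05 + j1.1098e+05] = 161.49°
∠G(j620) = 11.31° − 161.49° = -150.18°

|G| = -39.3 dB, ∠G = -150.2°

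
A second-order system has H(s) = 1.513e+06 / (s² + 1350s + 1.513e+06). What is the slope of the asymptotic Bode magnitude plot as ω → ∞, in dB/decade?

-40 dB/decade

With 0 zeros and 2 poles, the high-frequency asymptotic slope is 20 × (0 − 2) = -40 dB/decade.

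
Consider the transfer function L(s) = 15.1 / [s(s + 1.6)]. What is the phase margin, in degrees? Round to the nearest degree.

Gain crossover: |L(jω)| = 1 at ω ≈ 3.72 rad/s.
∠L(j3.72) = −90° − arctan(3.72/1.6) ≈ -156.75°
PM = 180° + (-156.75°) = 23.25°

23°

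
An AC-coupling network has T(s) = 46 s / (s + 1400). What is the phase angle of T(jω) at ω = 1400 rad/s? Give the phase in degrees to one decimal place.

∠(j1400) = 90.00°
∠(j1400 + 1400) = arctan(1400/1400) = 45.00°
∠T(j1400) = 90.00° − 45.00° = 45.00°

45.0°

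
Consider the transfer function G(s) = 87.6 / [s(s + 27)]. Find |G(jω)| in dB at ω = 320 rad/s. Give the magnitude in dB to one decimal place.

-61.4 dB

|j320 + 27| = √(320² + 27²) = 321.1
|j320| = 320
|G(j320)| = 87.6 / (321.1 × 320) = 0.00085244
20 log₁₀(0.00085244) = -61.39 dB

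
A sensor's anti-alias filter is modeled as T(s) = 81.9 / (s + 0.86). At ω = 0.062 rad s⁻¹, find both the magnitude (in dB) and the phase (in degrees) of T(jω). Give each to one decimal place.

|j0.062 + 0.86| = √(0.062² + 0.86²) = 0.8622
|T(j0.062)| = 81.9 / 0.8622 = 94.986
20 log₁₀(94.986) = 39.55 dB
∠(j0.062 + 0.86) = arctan(0.062/0.86) = 4.12°
∠T(j0.062) = −4.12° = -4.12°

|T| = 39.6 dB, ∠T = -4.1°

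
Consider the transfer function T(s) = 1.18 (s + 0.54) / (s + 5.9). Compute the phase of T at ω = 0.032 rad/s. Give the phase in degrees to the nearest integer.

3°

∠(j0.032 + 0.54) = arctan(0.032/0.54) = 3.39°
∠(j0.032 + 5.9) = arctan(0.032/5.9) = 0.31°
∠T(j0.032) = 3.39° − 0.31° = 3.08°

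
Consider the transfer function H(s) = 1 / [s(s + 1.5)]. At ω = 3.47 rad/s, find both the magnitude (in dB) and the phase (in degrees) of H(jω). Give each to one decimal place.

|H| = -22.4 dB, ∠H = -156.6°

|j3.47 + 1.5| = √(3.47² + 1.5²) = 3.78
|j3.47| = 3.47
|H(j3.47)| = 1 / (3.78 × 3.47) = 0.076233
20 log₁₀(0.076233) = -22.36 dB
∠(j3.47 + 1.5) = arctan(3.47/1.5) = 66.62°
∠(j3.47) = 90.00°
∠H(j3.47) = − (66.62° + 90.00°) = -156.62°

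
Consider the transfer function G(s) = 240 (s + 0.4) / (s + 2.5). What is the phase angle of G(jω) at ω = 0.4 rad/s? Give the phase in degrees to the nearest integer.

36 deg

∠(j0.4 + 0.4) = arctan(0.4/0.4) = 45.00°
∠(j0.4 + 2.5) = arctan(0.4/2.5) = 9.09°
∠G(j0.4) = 45.00° − 9.09° = 35.91°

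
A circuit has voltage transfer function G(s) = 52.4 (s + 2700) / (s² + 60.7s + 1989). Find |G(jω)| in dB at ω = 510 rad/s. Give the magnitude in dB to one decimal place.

-5.1 dB

|j510 + 2700| = √(510² + 2700²) = 2748
|(j510)² + 60.7(j510) + 1989| = |-2.5811e+05 + j30957| = 2.6e+05
|G(j510)| = 52.4 × 2748 / 2.6e+05 = 0.55386
20 log₁₀(0.55386) = -5.13 dB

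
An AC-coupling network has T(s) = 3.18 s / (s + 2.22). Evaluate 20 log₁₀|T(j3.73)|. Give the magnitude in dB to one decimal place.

8.7 dB

|j3.73| = 3.73
|j3.73 + 2.22| = √(3.73² + 2.22²) = 4.341
|T(j3.73)| = 3.18 × 3.73 / 4.341 = 2.7326
20 log₁₀(2.7326) = 8.73 dB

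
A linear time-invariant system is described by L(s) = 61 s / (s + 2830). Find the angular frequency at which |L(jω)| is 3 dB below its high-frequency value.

2830 rad/sec

For a single-pole high-pass, the −3 dB point is at the pole: ω = 2830 rad/sec.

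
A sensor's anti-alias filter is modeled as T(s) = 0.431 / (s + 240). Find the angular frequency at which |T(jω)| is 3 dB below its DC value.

For a single-pole low-pass, the −3 dB point is at the pole: ω = 240 rad s⁻¹.

240 rad s⁻¹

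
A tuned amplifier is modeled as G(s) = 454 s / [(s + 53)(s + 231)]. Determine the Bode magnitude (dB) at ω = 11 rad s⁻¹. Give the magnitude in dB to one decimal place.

|j11| = 11
|j11 + 53| = √(11² + 53²) = 54.13
|j11 + 231| = √(11² + 231²) = 231.3
|G(j11)| = 454 × 11 / (54.13 × 231.3) = 0.39894
20 log₁₀(0.39894) = -7.98 dB

-8.0 dB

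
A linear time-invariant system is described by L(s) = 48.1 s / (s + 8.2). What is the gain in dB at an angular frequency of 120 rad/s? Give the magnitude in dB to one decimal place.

33.6 dB

|j120| = 120
|j120 + 8.2| = √(120² + 8.2²) = 120.3
|L(j120)| = 48.1 × 120 / 120.3 = 47.988
20 log₁₀(47.988) = 33.62 dB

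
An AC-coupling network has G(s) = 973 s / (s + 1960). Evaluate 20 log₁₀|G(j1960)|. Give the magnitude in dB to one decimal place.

56.8 dB

|j1960| = 1960
|j1960 + 1960| = √(1960² + 1960²) = 2772
|G(j1960)| = 973 × 1960 / 2772 = 688.01
20 log₁₀(688.01) = 56.75 dB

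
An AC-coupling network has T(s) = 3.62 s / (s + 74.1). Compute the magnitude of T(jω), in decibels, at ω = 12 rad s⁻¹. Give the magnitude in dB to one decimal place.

|j12| = 12
|j12 + 74.1| = √(12² + 74.1²) = 75.07
|T(j12)| = 3.62 × 12 / 75.07 = 0.5787
20 log₁₀(0.5787) = -4.75 dB

-4.8 dB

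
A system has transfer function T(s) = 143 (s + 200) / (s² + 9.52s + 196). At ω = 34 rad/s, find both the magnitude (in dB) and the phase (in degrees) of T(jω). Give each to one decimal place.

|j34 + 200| = √(34² + 200²) = 202.9
|(j34)² + 9.52(j34) + 196| = |-960 + j323.68| = 1013
|T(j34)| = 143 × 202.9 / 1013 = 28.635
20 log₁₀(28.635) = 29.14 dB
∠(j34 + 200) = arctan(34/200) = 9.65°
∠[(j34)² + 9.52(j34) + 196] = ∠[-960 + j323.68] = 161.37°
∠T(j34) = 9.65° − 161.37° = -151.72°

|T| = 29.1 dB, ∠T = -151.7°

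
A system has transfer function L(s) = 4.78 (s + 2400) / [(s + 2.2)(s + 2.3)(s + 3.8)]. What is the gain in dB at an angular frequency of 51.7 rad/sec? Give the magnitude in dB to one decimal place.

|j51.7 + 2400| = √(51.7² + 2400²) = 2401
|j51.7 + 2.2| = √(51.7² + 2.2²) = 51.75
|j51.7 + 2.3| = √(51.7² + 2.3²) = 51.75
|j51.7 + 3.8| = √(51.7² + 3.8²) = 51.84
|L(j51.7)| = 4.78 × 2401 / (51.75 × 51.75 × 51.84) = 0.082656
20 log₁₀(0.082656) = -21.65 dB

-21.7 dB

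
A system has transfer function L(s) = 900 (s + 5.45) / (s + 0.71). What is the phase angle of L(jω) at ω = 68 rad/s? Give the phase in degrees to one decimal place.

∠(j68 + 5.45) = arctan(68/5.45) = 85.42°
∠(j68 + 0.71) = arctan(68/0.71) = 89.40°
∠L(j68) = 85.42° − 89.40° = -3.98°

-4.0°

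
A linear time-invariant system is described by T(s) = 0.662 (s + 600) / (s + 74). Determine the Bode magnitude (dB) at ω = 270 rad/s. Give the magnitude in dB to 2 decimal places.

|j270 + 600| = √(270² + 600²) = 658
|j270 + 74| = √(270² + 74²) = 280
|T(j270)| = 0.662 × 658 / 280 = 1.5558
20 log₁₀(1.5558) = 3.839 dB

3.84 dB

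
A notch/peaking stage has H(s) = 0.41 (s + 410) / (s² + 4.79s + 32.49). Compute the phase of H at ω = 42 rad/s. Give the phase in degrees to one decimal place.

-167.5°

∠(j42 + 410) = arctan(42/410) = 5.85°
∠[(j42)² + 4.79(j42) + 32.49] = ∠[-1731.5 + j201.18] = 173.37°
∠H(j42) = 5.85° − 173.37° = -167.52°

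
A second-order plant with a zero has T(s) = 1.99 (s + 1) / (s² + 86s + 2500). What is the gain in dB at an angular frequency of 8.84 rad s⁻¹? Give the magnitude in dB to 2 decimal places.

-43.13 dB

|j8.84 + 1| = √(8.84² + 1²) = 8.896
|(j8.84)² + 86(j8.84) + 2500| = |2421.9 + j760.24| = 2538
|T(j8.84)| = 1.99 × 8.896 / 2538 = 0.0069745
20 log₁₀(0.0069745) = -43.130 dB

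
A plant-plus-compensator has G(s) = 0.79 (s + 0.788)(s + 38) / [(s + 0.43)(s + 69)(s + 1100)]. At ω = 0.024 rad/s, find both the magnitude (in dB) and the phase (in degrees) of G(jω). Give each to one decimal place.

|j0.024 + 0.788| = √(0.024² + 0.788²) = 0.7884
|j0.024 + 38| = √(0.024² + 38²) = 38
|j0.024 + 0.43| = √(0.024² + 0.43²) = 0.4307
|j0.024 + 69| = √(0.024² + 69²) = 69
|j0.024 + 1100| = √(0.024² + 1100²) = 1100
|G(j0.024)| = 0.79 × 0.7884 × 38 / (0.4307 × 69 × 1100) = 0.00072402
20 log₁₀(0.00072402) = -62.80 dB
∠(j0.024 + 0.788) = arctan(0.024/0.788) = 1.74°
∠(j0.024 + 38) = arctan(0.024/38) = 0.04°
∠(j0.024 + 0.43) = arctan(0.024/0.43) = 3.19°
∠(j0.024 + 69) = arctan(0.024/69) = 0.02°
∠(j0.024 + 1100) = arctan(0.024/1100) = 0.00°
∠G(j0.024) = 1.74° + 0.04° − (3.19° + 0.02° + 0.00°) = -1.44°

|G| = -62.8 dB, ∠G = -1.4°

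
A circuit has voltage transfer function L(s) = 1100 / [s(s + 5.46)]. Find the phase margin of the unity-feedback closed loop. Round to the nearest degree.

9°

Gain crossover: |L(jω)| = 1 at ω ≈ 32.9 rad s⁻¹.
∠L(j32.9) = −90° − arctan(32.9/5.46) ≈ -170.59°
PM = 180° + (-170.59°) = 9.41°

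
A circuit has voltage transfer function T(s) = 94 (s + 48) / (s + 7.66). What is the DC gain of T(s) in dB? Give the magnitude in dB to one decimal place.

T(0) = 94 × 48 / 7.66 = 589.03
20 log₁₀(589.03) = 55.40 dB

55.4 dB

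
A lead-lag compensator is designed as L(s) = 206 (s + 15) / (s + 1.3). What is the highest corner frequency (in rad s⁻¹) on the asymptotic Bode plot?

Break frequencies occur at each pole and zero magnitude: 1.3 rad s⁻¹, 15 rad s⁻¹.
The highest is 15 rad s⁻¹.

15 rad s⁻¹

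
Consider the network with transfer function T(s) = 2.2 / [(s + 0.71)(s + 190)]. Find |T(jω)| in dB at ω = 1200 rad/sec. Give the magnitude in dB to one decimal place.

|j1200 + 0.71| = √(1200² + 0.71²) = 1200
|j1200 + 190| = √(1200² + 190²) = 1215
|T(j1200)| = 2.2 / (1200 × 1215) = 1.509e-06
20 log₁₀(1.509e-06) = -116.43 dB

-116.4 dB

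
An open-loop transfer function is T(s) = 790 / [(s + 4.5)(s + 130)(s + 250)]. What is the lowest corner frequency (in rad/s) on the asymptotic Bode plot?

Break frequencies occur at each pole and zero magnitude: 4.5 rad/s, 130 rad/s, 250 rad/s.
The lowest is 4.5 rad/s.

4.5 rad/s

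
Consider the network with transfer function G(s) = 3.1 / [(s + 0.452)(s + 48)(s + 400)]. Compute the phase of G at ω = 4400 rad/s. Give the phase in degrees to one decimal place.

-264.2°

∠(j4400 + 0.452) = arctan(4400/0.452) = 89.99°
∠(j4400 + 48) = arctan(4400/48) = 89.37°
∠(j4400 + 400) = arctan(4400/400) = 84.81°
∠G(j4400) = − (89.99° + 89.37° + 84.81°) = -264.17°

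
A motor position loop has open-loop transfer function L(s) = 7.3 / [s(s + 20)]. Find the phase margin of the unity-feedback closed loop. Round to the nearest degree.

Gain crossover: |L(jω)| = 1 at ω ≈ 0.365 rad/s.
∠L(j0.365) = −90° − arctan(0.365/20) ≈ -91.05°
PM = 180° + (-91.05°) = 88.95°

89°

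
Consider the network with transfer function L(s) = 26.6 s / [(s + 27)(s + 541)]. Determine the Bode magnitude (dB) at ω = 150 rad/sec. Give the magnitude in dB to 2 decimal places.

|j150| = 150
|j150 + 27| = √(150² + 27²) = 152.4
|j150 + 541| = √(150² + 541²) = 561.4
|L(j150)| = 26.6 × 150 / (152.4 × 561.4) = 0.046631
20 log₁₀(0.046631) = -26.626 dB

-26.63 dB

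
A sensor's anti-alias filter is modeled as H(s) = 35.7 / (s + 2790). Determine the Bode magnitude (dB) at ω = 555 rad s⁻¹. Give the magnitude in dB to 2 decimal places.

|j555 + 2790| = √(555² + 2790²) = 2845
|H(j555)| = 35.7 / 2845 = 0.01255
20 log₁₀(0.01255) = -38.027 dB

-38.03 dB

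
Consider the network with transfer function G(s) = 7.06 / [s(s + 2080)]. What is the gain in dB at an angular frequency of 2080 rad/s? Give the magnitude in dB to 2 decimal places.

-118.76 dB

|j2080 + 2080| = √(2080² + 2080²) = 2942
|j2080| = 2080
|G(j2080)| = 7.06 / (2942 × 2080) = 1.1539e-06
20 log₁₀(1.1539e-06) = -118.757 dB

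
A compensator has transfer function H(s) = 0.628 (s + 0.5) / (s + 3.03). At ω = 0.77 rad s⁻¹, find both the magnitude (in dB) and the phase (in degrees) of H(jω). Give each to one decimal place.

|H| = -14.7 dB, ∠H = 42.7°

|j0.77 + 0.5| = √(0.77² + 0.5²) = 0.9181
|j0.77 + 3.03| = √(0.77² + 3.03²) = 3.126
|H(j0.77)| = 0.628 × 0.9181 / 3.126 = 0.18442
20 log₁₀(0.18442) = -14.68 dB
∠(j0.77 + 0.5) = arctan(0.77/0.5) = 57.00°
∠(j0.77 + 3.03) = arctan(0.77/3.03) = 14.26°
∠H(j0.77) = 57.00° − 14.26° = 42.74°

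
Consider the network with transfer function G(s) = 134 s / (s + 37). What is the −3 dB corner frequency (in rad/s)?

37 rad/s

For a single-pole high-pass, the −3 dB point is at the pole: ω = 37 rad/s.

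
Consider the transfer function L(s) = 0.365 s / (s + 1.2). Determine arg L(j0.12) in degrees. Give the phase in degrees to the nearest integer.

∠(j0.12) = 90.00°
∠(j0.12 + 1.2) = arctan(0.12/1.2) = 5.71°
∠L(j0.12) = 90.00° − 5.71° = 84.29°

84°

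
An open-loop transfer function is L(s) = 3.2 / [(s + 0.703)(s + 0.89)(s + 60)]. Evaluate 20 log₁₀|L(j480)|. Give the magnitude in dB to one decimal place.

|j480 + 0.703| = √(480² + 0.703²) = 480
|j480 + 0.89| = √(480² + 0.89²) = 480
|j480 + 60| = √(480² + 60²) = 483.7
|L(j480)| = 3.2 / (480 × 480 × 483.7) = 2.8712e-08
20 log₁₀(2.8712e-08) = -150.84 dB

-150.8 dB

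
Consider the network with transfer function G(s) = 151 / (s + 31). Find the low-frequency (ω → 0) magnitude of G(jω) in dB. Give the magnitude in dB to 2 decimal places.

G(0) = 151 / 31 = 4.871
20 log₁₀(4.871) = 13.752 dB

13.75 dB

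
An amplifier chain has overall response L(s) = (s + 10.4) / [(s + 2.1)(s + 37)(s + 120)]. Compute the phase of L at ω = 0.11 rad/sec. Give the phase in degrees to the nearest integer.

-3°

∠(j0.11 + 10.4) = arctan(0.11/10.4) = 0.61°
∠(j0.11 + 2.1) = arctan(0.11/2.1) = 3.00°
∠(j0.11 + 37) = arctan(0.11/37) = 0.17°
∠(j0.11 + 120) = arctan(0.11/120) = 0.05°
∠L(j0.11) = 0.61° − (3.00° + 0.17° + 0.05°) = -2.62°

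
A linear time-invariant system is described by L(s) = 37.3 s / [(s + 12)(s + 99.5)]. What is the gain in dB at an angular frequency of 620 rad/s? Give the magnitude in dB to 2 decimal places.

-24.53 dB

|j620| = 620
|j620 + 12| = √(620² + 12²) = 620.1
|j620 + 99.5| = √(620² + 99.5²) = 627.9
|L(j620)| = 37.3 × 620 / (620.1 × 627.9) = 0.05939
20 log₁₀(0.05939) = -24.526 dB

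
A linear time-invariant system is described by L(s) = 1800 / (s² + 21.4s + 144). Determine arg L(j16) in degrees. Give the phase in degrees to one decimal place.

-108.1 deg

∠[(j16)² + 21.4(j16) + 144] = ∠[-112 + j342.4] = 108.11°
∠L(j16) = −108.11° = -108.11°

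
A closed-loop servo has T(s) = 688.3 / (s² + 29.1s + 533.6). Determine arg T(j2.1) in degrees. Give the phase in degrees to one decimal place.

-6.6 deg

∠[(j2.1)² + 29.1(j2.1) + 533.6] = ∠[529.19 + j61.11] = 6.59°
∠T(j2.1) = −6.59° = -6.59°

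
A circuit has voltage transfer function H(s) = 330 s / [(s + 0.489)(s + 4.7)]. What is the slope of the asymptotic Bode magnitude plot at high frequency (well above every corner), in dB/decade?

-20 dB/decade

With 1 zero and 2 poles, the high-frequency asymptotic slope is 20 × (1 − 2) = -20 dB/decade.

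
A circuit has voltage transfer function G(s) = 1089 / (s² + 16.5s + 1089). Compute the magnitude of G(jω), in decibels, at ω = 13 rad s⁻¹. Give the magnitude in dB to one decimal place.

|(j13)² + 16.5(j13) + 1089| = |920 + j214.5| = 944.7
|G(j13)| = 1089 / 944.7 = 1.1528
20 log₁₀(1.1528) = 1.23 dB

1.2 dB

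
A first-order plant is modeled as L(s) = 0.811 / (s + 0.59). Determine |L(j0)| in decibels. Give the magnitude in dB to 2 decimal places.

L(0) = 0.811 / 0.59 = 1.3746
20 log₁₀(1.3746) = 2.763 dB

2.76 dB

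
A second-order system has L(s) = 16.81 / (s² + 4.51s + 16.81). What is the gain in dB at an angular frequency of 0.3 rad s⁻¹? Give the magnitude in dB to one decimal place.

0.0 dB

|(j0.3)² + 4.51(j0.3) + 16.81| = |16.72 + j1.353| = 16.77
|L(j0.3)| = 16.81 / 16.77 = 1.0021
20 log₁₀(1.0021) = 0.02 dB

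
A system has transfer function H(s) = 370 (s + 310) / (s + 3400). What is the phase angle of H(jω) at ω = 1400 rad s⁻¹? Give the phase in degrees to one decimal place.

∠(j1400 + 310) = arctan(1400/310) = 77.51°
∠(j1400 + 3400) = arctan(1400/3400) = 22.38°
∠H(j1400) = 77.51° − 22.38° = 55.13°

55.1°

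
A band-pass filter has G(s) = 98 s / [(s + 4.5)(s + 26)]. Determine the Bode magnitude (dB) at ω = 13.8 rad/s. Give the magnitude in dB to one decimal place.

10.0 dB

|j13.8| = 13.8
|j13.8 + 4.5| = √(13.8² + 4.5²) = 14.52
|j13.8 + 26| = √(13.8² + 26²) = 29.44
|G(j13.8)| = 98 × 13.8 / (14.52 × 29.44) = 3.1653
20 log₁₀(3.1653) = 10.01 dB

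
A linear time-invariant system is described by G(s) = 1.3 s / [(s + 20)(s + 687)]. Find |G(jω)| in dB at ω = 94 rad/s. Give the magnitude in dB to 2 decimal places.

|j94| = 94
|j94 + 20| = √(94² + 20²) = 96.1
|j94 + 687| = √(94² + 687²) = 693.4
|G(j94)| = 1.3 × 94 / (96.1 × 693.4) = 0.0018338
20 log₁₀(0.0018338) = -54.733 dB

-54.73 dB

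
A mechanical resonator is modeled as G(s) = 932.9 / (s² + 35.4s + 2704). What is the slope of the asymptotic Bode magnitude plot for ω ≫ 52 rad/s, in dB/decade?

-40 dB/decade

With 0 zeros and 2 poles, the high-frequency asymptotic slope is 20 × (0 − 2) = -40 dB/decade.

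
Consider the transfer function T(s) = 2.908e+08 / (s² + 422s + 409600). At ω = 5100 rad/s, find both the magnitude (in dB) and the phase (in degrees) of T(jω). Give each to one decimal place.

|T| = 21.1 dB, ∠T = -175.2°

|(j5100)² + 422(j5100) + 409600| = |-2.56e+07 + j2.1522e+06| = 2.569e+07
|T(j5100)| = 2.908e+08 / 2.569e+07 = 11.319
20 log₁₀(11.319) = 21.08 dB
∠[(j5100)² + 422(j5100) + 409600] = ∠[-2.56e+07 + j2.1522e+06] = 175.19°
∠T(j5100) = −175.19° = -175.19°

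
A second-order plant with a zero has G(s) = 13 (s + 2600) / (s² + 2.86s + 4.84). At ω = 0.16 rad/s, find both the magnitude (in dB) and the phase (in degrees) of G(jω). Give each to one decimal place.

|G| = 76.9 dB, ∠G = -5.4°

|j0.16 + 2600| = √(0.16² + 2600²) = 2600
|(j0.16)² + 2.86(j0.16) + 4.84| = |4.8144 + j0.4576| = 4.836
|G(j0.16)| = 13 × 2600 / 4.836 = 6989.1
20 log₁₀(6989.1) = 76.89 dB
∠(j0.16 + 2600) = arctan(0.16/2600) = 0.00°
∠[(j0.16)² + 2.86(j0.16) + 4.84] = ∠[4.8144 + j0.4576] = 5.43°
∠G(j0.16) = 0.00° − 5.43° = -5.43°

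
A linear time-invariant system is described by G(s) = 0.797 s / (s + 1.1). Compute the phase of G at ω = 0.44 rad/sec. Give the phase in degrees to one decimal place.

∠(j0.44) = 90.00°
∠(j0.44 + 1.1) = arctan(0.44/1.1) = 21.80°
∠G(j0.44) = 90.00° − 21.80° = 68.20°

68.2°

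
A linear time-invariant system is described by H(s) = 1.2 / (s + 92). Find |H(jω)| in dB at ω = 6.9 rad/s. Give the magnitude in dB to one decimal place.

-37.7 dB

|j6.9 + 92| = √(6.9² + 92²) = 92.26
|H(j6.9)| = 1.2 / 92.26 = 0.013007
20 log₁₀(0.013007) = -37.72 dB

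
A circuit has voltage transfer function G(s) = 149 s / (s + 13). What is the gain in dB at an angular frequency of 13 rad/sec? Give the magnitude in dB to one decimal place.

|j13| = 13
|j13 + 13| = √(13² + 13²) = 18.38
|G(j13)| = 149 × 13 / 18.38 = 105.36
20 log₁₀(105.36) = 40.45 dB

40.5 dB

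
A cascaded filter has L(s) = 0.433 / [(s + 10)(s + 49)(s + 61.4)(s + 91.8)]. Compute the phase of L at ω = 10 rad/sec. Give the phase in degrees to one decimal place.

∠(j10 + 10) = arctan(10/10) = 45.00°
∠(j10 + 49) = arctan(10/49) = 11.53°
∠(j10 + 61.4) = arctan(10/61.4) = 9.25°
∠(j10 + 91.8) = arctan(10/91.8) = 6.22°
∠L(j10) = − (45.00° + 11.53° + 9.25° + 6.22°) = -72.00°

-72.0°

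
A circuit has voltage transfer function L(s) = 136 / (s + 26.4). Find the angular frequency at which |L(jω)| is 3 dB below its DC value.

26.4 rad/sec

For a single-pole low-pass, the −3 dB point is at the pole: ω = 26.4 rad/sec.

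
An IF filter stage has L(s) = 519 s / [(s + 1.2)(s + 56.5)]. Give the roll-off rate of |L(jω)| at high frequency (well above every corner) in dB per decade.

-20 dB/decade

With 1 zero and 2 poles, the high-frequency asymptotic slope is 20 × (1 − 2) = -20 dB/decade.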